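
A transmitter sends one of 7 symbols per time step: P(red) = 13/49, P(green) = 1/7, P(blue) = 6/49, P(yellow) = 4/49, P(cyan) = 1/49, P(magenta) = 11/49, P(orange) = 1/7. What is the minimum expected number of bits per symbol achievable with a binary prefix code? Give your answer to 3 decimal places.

2.612 bits/symbol

Repeatedly combine the two least-probable nodes; the expected code length is the sum of the merged weights.
merge 1/49 + 4/49 → 5/49
merge 5/49 + 6/49 → 11/49
merge 1/7 + 1/7 → 2/7
merge 11/49 + 11/49 → 22/49
merge 13/49 + 2/7 → 27/49
merge 22/49 + 27/49 → 1
L = 5/49 + 11/49 + 2/7 + 22/49 + 27/49 + 1 = 128/49 ≈ 2.612 bits/symbol.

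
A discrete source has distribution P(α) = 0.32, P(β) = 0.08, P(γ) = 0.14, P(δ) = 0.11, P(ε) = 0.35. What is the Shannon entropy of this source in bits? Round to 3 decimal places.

2.095 bits

H = −Σ pᵢ log₂ pᵢ.
−0.32·log₂(0.32) = 0.5260
−0.08·log₂(0.08) = 0.2915
−0.14·log₂(0.14) = 0.3971
−0.11·log₂(0.11) = 0.3503
−0.35·log₂(0.35) = 0.5301
Sum ≈ 2.0950 → 2.095 bits.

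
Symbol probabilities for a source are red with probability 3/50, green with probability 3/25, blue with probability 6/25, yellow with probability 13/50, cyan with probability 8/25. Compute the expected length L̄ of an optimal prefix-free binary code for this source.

2.18 bits/symbol

Repeatedly combine the two least-probable nodes; the expected code length is the sum of the merged weights.
merge 3/50 + 3/25 → 9/50
merge 9/50 + 6/25 → 21/50
merge 13/50 + 8/25 → 29/50
merge 21/50 + 29/50 → 1
L = 9/50 + 21/50 + 29/50 + 1 = 109/50 = 2.18 bits/symbol.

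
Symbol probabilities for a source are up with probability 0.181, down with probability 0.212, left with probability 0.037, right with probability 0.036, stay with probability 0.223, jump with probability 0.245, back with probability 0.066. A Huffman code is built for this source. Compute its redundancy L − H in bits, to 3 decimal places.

0.024 bits

Entropy H = −Σ p log₂ p ≈ 2.5081 bits.
Huffman merges: 9/250+37/1000→73/1000; 33/500+73/1000→139/1000; 139/1000+181/1000→8/25; 53/250+223/1000→87/200; 49/200+8/25→113/200; 87/200+113/200→1. L = 633/250 ≈ 2.5320.
L − H = 2.5320 − 2.5081 = 0.024 bits.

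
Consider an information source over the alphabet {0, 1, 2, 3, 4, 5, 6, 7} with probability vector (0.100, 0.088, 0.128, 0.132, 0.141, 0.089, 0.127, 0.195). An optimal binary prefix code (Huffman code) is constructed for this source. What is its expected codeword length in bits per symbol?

Repeatedly combine the two least-probable nodes; the expected code length is the sum of the merged weights.
merge 11/125 + 89/1000 → 177/1000
merge 1/10 + 127/1000 → 227/1000
merge 16/125 + 33/250 → 13/50
merge 141/1000 + 177/1000 → 159/500
merge 39/200 + 227/1000 → 211/500
merge 13/50 + 159/500 → 289/500
merge 211/500 + 289/500 → 1
L = 177/1000 + 227/1000 + 13/50 + 159/500 + 211/500 + 289/500 + 1 = 1491/500 = 2.982 bits/symbol.

2.982 bits/symbol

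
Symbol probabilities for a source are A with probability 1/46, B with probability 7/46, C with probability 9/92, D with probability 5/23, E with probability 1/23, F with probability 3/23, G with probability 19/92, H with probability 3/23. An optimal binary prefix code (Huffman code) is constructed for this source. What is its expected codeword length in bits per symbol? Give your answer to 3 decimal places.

Repeatedly combine the two least-probable nodes; the expected code length is the sum of the merged weights.
merge 1/46 + 1/23 → 3/46
merge 3/46 + 9/92 → 15/92
merge 3/23 + 3/23 → 6/23
merge 7/46 + 15/92 → 29/92
merge 19/92 + 5/23 → 39/92
merge 6/23 + 29/92 → 53/92
merge 39/92 + 53/92 → 1
L = 3/46 + 15/92 + 6/23 + 29/92 + 39/92 + 53/92 + 1 = 129/46 ≈ 2.804 bits/symbol.

2.804 bits/symbol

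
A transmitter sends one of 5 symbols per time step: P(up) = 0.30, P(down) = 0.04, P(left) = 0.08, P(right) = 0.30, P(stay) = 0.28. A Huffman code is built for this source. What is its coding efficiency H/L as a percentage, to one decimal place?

95.9%

Entropy H = −Σ p log₂ p ≈ 2.0337 bits.
Huffman merges: 1/25+2/25→3/25; 3/25+7/25→2/5; 3/10+3/10→3/5; 2/5+3/5→1. L = 53/25 ≈ 2.1200.
Efficiency = H/L = 2.0337/2.1200 = 95.9%.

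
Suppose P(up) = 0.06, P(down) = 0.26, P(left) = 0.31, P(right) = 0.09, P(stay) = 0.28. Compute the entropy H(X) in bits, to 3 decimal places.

H = −Σ pᵢ log₂ pᵢ.
−0.06·log₂(0.06) = 0.2435
−0.26·log₂(0.26) = 0.5053
−0.31·log₂(0.31) = 0.5238
−0.09·log₂(0.09) = 0.3127
−0.28·log₂(0.28) = 0.5142
Sum ≈ 2.0995 → 2.099 bits.

2.099 bits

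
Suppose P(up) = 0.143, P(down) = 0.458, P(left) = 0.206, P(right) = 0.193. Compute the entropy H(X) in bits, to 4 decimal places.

1.8448 bits

H = −Σ pᵢ log₂ pᵢ.
−0.143·log₂(0.143) = 0.4012
−0.458·log₂(0.458) = 0.5160
−0.206·log₂(0.206) = 0.4695
−0.193·log₂(0.193) = 0.4581
Sum ≈ 1.8448 → 1.8448 bits.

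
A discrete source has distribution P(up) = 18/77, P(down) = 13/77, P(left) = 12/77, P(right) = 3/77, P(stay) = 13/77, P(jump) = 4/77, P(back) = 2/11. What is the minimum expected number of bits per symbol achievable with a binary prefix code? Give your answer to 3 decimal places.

Repeatedly combine the two least-probable nodes; the expected code length is the sum of the merged weights.
merge 3/77 + 4/77 → 1/11
merge 1/11 + 12/77 → 19/77
merge 13/77 + 13/77 → 26/77
merge 2/11 + 18/77 → 32/77
merge 19/77 + 26/77 → 45/77
merge 32/77 + 45/77 → 1
L = 1/11 + 19/77 + 26/77 + 32/77 + 45/77 + 1 = 206/77 ≈ 2.675 bits/symbol.

2.675 bits/symbol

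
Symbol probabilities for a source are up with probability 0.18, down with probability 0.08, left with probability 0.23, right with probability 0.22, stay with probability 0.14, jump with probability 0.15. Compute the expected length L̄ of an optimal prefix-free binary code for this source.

2.55 bits/symbol

Repeatedly combine the two least-probable nodes; the expected code length is the sum of the merged weights.
merge 2/25 + 7/50 → 11/50
merge 3/20 + 9/50 → 33/100
merge 11/50 + 11/50 → 11/25
merge 23/100 + 33/100 → 14/25
merge 11/25 + 14/25 → 1
L = 11/50 + 33/100 + 11/25 + 14/25 + 1 = 51/20 = 2.55 bits/symbol.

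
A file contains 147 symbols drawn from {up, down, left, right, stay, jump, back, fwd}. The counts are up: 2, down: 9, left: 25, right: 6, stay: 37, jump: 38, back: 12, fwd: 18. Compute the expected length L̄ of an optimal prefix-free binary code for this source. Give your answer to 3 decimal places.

2.660 bits/symbol

Probabilities are the counts divided by 147.
Repeatedly combine the two least-probable nodes; the expected code length is the sum of the merged weights.
merge 2/147 + 2/49 → 8/147
merge 8/147 + 3/49 → 17/147
merge 4/49 + 17/147 → 29/147
merge 6/49 + 25/147 → 43/147
merge 29/147 + 37/147 → 22/49
merge 38/147 + 43/147 → 27/49
merge 22/49 + 27/49 → 1
L = 8/147 + 17/147 + 29/147 + 43/147 + 22/49 + 27/49 + 1 = 391/147 ≈ 2.660 bits/symbol.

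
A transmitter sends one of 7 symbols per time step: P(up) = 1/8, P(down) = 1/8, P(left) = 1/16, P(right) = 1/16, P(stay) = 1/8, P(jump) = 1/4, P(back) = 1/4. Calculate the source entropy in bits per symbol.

Each probability is a power of 1/2, so log₂(1/p) is an integer.
H = Σ p·log₂(1/p) = 1/8·3 + 1/8·3 + 1/16·4 + 1/16·4 + 1/8·3 + 1/4·2 + 1/4·2 = 2.625 bits.

2.625 bits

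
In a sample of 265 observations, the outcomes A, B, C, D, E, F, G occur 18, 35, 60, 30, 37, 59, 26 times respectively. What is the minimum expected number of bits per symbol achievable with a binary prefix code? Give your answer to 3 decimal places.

2.717 bits/symbol

Probabilities are the counts divided by 265.
Repeatedly combine the two least-probable nodes; the expected code length is the sum of the merged weights.
merge 18/265 + 26/265 → 44/265
merge 6/53 + 7/53 → 13/53
merge 37/265 + 44/265 → 81/265
merge 59/265 + 12/53 → 119/265
merge 13/53 + 81/265 → 146/265
merge 119/265 + 146/265 → 1
L = 44/265 + 13/53 + 81/265 + 119/265 + 146/265 + 1 = 144/53 ≈ 2.717 bits/symbol.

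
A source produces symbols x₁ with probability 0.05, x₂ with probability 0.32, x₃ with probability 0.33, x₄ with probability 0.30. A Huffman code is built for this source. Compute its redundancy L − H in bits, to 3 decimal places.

Entropy H = −Σ p log₂ p ≈ 1.7910 bits.
Huffman merges: 1/20+3/10→7/20; 8/25+33/100→13/20; 7/20+13/20→1. L = 2 ≈ 2.0000.
L − H = 2.0000 − 1.7910 = 0.209 bits.

0.209 bits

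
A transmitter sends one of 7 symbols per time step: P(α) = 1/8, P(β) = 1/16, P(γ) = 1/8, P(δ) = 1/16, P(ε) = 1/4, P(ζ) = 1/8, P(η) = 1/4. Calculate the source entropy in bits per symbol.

2.625 bits

Each probability is a power of 1/2, so log₂(1/p) is an integer.
H = Σ p·log₂(1/p) = 1/8·3 + 1/16·4 + 1/8·3 + 1/16·4 + 1/4·2 + 1/8·3 + 1/4·2 = 2.625 bits.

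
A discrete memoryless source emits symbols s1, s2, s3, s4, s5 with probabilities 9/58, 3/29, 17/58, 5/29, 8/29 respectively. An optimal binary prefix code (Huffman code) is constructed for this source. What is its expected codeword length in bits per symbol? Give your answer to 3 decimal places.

Repeatedly combine the two least-probable nodes; the expected code length is the sum of the merged weights.
merge 3/29 + 9/58 → 15/58
merge 5/29 + 15/58 → 25/58
merge 8/29 + 17/58 → 33/58
merge 25/58 + 33/58 → 1
L = 15/58 + 25/58 + 33/58 + 1 = 131/58 ≈ 2.259 bits/symbol.

2.259 bits/symbol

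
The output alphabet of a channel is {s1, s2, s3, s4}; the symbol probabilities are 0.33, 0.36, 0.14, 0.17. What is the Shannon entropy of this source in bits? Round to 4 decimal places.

H = −Σ pᵢ log₂ pᵢ.
−0.33·log₂(0.33) = 0.5278
−0.36·log₂(0.36) = 0.5306
−0.14·log₂(0.14) = 0.3971
−0.17·log₂(0.17) = 0.4346
Sum ≈ 1.8901 → 1.8901 bits.

1.8901 bits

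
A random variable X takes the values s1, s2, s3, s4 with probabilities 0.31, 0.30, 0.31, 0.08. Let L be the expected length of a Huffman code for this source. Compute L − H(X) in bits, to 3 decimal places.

Entropy H = −Σ p log₂ p ≈ 1.8602 bits.
Huffman merges: 2/25+3/10→19/50; 31/100+31/100→31/50; 19/50+31/50→1. L = 2 ≈ 2.0000.
L − H = 2.0000 − 1.8602 = 0.140 bits.

0.140 bits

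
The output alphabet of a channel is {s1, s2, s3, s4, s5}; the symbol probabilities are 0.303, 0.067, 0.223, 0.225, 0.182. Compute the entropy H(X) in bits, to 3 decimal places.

2.198 bits

H = −Σ pᵢ log₂ pᵢ.
−0.303·log₂(0.303) = 0.5220
−0.067·log₂(0.067) = 0.2613
−0.223·log₂(0.223) = 0.4828
−0.225·log₂(0.225) = 0.4842
−0.182·log₂(0.182) = 0.4474
Sum ≈ 2.1976 → 2.198 bits.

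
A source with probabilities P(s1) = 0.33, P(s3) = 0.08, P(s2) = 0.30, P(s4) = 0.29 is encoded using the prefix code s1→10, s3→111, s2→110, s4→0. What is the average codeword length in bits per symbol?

L̄ = Σ pᵢ·ℓᵢ = 0.33·2 + 0.08·3 + 0.30·3 + 0.29·1 = 2.09 bits/symbol.

2.09 bits/symbol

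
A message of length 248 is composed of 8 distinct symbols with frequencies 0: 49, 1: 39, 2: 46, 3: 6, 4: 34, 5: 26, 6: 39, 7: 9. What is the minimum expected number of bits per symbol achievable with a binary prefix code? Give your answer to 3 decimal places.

2.843 bits/symbol

Probabilities are the counts divided by 248.
Repeatedly combine the two least-probable nodes; the expected code length is the sum of the merged weights.
merge 3/124 + 9/248 → 15/248
merge 15/248 + 13/124 → 41/248
merge 17/124 + 39/248 → 73/248
merge 39/248 + 41/248 → 10/31
merge 23/124 + 49/248 → 95/248
merge 73/248 + 10/31 → 153/248
merge 95/248 + 153/248 → 1
L = 15/248 + 41/248 + 73/248 + 10/31 + 95/248 + 153/248 + 1 = 705/248 ≈ 2.843 bits/symbol.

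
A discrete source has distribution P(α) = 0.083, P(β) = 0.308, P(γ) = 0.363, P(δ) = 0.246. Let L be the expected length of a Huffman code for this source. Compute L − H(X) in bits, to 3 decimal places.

Entropy H = −Σ p log₂ p ≈ 1.8497 bits.
Huffman merges: 83/1000+123/500→329/1000; 77/250+329/1000→637/1000; 363/1000+637/1000→1. L = 983/500 ≈ 1.9660.
L − H = 1.9660 − 1.8497 = 0.116 bits.

0.116 bits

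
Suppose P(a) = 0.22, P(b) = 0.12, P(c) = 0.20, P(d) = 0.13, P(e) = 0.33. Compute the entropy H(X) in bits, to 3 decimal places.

H = −Σ pᵢ log₂ pᵢ.
−0.22·log₂(0.22) = 0.4806
−0.12·log₂(0.12) = 0.3671
−0.20·log₂(0.20) = 0.4644
−0.13·log₂(0.13) = 0.3826
−0.33·log₂(0.33) = 0.5278
Sum ≈ 2.2225 → 2.222 bits.

2.222 bits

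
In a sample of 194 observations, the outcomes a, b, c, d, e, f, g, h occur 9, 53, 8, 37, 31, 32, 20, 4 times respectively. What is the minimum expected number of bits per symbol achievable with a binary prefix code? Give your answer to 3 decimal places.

2.706 bits/symbol

Probabilities are the counts divided by 194.
Repeatedly combine the two least-probable nodes; the expected code length is the sum of the merged weights.
merge 2/97 + 4/97 → 6/97
merge 9/194 + 6/97 → 21/194
merge 10/97 + 21/194 → 41/194
merge 31/194 + 16/97 → 63/194
merge 37/194 + 41/194 → 39/97
merge 53/194 + 63/194 → 58/97
merge 39/97 + 58/97 → 1
L = 6/97 + 21/194 + 41/194 + 63/194 + 39/97 + 58/97 + 1 = 525/194 ≈ 2.706 bits/symbol.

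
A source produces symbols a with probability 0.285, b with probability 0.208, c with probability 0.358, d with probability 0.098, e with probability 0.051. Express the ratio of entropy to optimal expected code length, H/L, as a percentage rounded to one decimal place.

96.1%

Entropy H = −Σ p log₂ p ≈ 2.0652 bits.
Huffman merges: 51/1000+49/500→149/1000; 149/1000+26/125→357/1000; 57/200+357/1000→321/500; 179/500+321/500→1. L = 537/250 ≈ 2.1480.
Efficiency = H/L = 2.0652/2.1480 = 96.1%.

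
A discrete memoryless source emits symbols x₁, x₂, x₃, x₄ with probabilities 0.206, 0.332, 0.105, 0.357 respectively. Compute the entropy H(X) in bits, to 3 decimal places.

H = −Σ pᵢ log₂ pᵢ.
−0.206·log₂(0.206) = 0.4695
−0.332·log₂(0.332) = 0.5281
−0.105·log₂(0.105) = 0.3414
−0.357·log₂(0.357) = 0.5305
Sum ≈ 1.8696 → 1.870 bits.

1.870 bits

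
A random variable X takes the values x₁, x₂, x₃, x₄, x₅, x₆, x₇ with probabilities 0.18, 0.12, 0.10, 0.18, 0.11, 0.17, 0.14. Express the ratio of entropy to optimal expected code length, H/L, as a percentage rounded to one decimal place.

Entropy H = −Σ p log₂ p ≈ 2.7719 bits.
Huffman merges: 1/10+11/100→21/100; 3/25+7/50→13/50; 17/100+9/50→7/20; 9/50+21/100→39/100; 13/50+7/20→61/100; 39/100+61/100→1. L = 141/50 ≈ 2.8200.
Efficiency = H/L = 2.7719/2.8200 = 98.3%.

98.3%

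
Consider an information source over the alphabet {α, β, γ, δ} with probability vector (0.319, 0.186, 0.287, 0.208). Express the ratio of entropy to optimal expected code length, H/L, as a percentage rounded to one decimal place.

98.3%

Entropy H = −Σ p log₂ p ≈ 1.9652 bits.
Huffman merges: 93/500+26/125→197/500; 287/1000+319/1000→303/500; 197/500+303/500→1. L = 2 ≈ 2.0000.
Efficiency = H/L = 1.9652/2.0000 = 98.3%.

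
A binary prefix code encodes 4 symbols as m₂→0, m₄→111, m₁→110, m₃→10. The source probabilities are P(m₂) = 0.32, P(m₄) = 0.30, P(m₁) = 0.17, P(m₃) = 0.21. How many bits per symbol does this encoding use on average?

2.15 bits/symbol

L̄ = Σ pᵢ·ℓᵢ = 0.32·1 + 0.30·3 + 0.17·3 + 0.21·2 = 2.15 bits/symbol.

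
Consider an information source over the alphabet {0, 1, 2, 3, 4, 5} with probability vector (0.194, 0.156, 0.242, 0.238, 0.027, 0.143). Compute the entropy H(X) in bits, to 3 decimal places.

2.407 bits

H = −Σ pᵢ log₂ pᵢ.
−0.194·log₂(0.194) = 0.4590
−0.156·log₂(0.156) = 0.4181
−0.242·log₂(0.242) = 0.4954
−0.238·log₂(0.238) = 0.4929
−0.027·log₂(0.027) = 0.1407
−0.143·log₂(0.143) = 0.4012
Sum ≈ 2.4073 → 2.407 bits.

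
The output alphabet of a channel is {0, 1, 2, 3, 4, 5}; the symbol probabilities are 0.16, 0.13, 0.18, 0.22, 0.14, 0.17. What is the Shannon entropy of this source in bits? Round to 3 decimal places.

2.563 bits

H = −Σ pᵢ log₂ pᵢ.
−0.16·log₂(0.16) = 0.4230
−0.13·log₂(0.13) = 0.3826
−0.18·log₂(0.18) = 0.4453
−0.22·log₂(0.22) = 0.4806
−0.14·log₂(0.14) = 0.3971
−0.17·log₂(0.17) = 0.4346
Sum ≈ 2.5632 → 2.563 bits.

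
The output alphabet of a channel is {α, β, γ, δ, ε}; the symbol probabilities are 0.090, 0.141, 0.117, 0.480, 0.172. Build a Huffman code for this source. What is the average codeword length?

Repeatedly combine the two least-probable nodes; the expected code length is the sum of the merged weights.
merge 9/100 + 117/1000 → 207/1000
merge 141/1000 + 43/250 → 313/1000
merge 207/1000 + 313/1000 → 13/25
merge 12/25 + 13/25 → 1
L = 207/1000 + 313/1000 + 13/25 + 1 = 51/25 = 2.04 bits/symbol.

2.04 bits/symbol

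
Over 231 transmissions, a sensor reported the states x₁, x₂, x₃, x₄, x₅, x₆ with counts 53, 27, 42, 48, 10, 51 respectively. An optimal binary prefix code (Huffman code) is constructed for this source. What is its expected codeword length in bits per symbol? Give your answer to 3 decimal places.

2.502 bits/symbol

Probabilities are the counts divided by 231.
Repeatedly combine the two least-probable nodes; the expected code length is the sum of the merged weights.
merge 10/231 + 9/77 → 37/231
merge 37/231 + 2/11 → 79/231
merge 16/77 + 17/77 → 3/7
merge 53/231 + 79/231 → 4/7
merge 3/7 + 4/7 → 1
L = 37/231 + 79/231 + 3/7 + 4/7 + 1 = 578/231 ≈ 2.502 bits/symbol.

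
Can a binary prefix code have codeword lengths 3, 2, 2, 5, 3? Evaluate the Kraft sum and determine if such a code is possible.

With common denominator 2^5 = 32: Σ 2^(−ℓᵢ) = 4/32 + 8/32 + 8/32 + 1/32 + 4/32 = 25/32 = 0.78125.
Kraft's inequality requires Σ ≤ 1; here Σ = 0.78125 ≤ 1, so such a prefix code exists.

0.78125; yes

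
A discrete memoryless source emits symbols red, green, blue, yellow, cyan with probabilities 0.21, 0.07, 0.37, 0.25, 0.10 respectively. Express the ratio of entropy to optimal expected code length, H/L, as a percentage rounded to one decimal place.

97.0%

Entropy H = −Σ p log₂ p ≈ 2.1043 bits.
Huffman merges: 7/100+1/10→17/100; 17/100+21/100→19/50; 1/4+37/100→31/50; 19/50+31/50→1. L = 217/100 ≈ 2.1700.
Efficiency = H/L = 2.1043/2.1700 = 97.0%.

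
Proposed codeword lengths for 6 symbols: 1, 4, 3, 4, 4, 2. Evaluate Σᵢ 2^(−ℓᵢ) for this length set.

With common denominator 2^4 = 16: Σ 2^(−ℓᵢ) = 8/16 + 1/16 + 2/16 + 1/16 + 1/16 + 4/16 = 17/16 = 1.0625.

1.0625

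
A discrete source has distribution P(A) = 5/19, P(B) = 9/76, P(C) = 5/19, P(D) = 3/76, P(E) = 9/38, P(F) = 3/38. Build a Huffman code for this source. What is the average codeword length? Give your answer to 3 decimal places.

Repeatedly combine the two least-probable nodes; the expected code length is the sum of the merged weights.
merge 3/76 + 3/38 → 9/76
merge 9/76 + 9/76 → 9/38
merge 9/38 + 9/38 → 9/19
merge 5/19 + 5/19 → 10/19
merge 9/19 + 10/19 → 1
L = 9/76 + 9/38 + 9/19 + 10/19 + 1 = 179/76 ≈ 2.355 bits/symbol.

2.355 bits/symbol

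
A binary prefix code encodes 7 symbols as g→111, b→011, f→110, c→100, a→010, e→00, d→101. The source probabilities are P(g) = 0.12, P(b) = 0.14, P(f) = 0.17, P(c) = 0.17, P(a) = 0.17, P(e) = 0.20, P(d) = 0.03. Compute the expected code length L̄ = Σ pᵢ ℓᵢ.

2.8 bits/symbol

L̄ = Σ pᵢ·ℓᵢ = 0.12·3 + 0.14·3 + 0.17·3 + 0.17·3 + 0.17·3 + 0.20·2 + 0.03·3 = 2.8 bits/symbol.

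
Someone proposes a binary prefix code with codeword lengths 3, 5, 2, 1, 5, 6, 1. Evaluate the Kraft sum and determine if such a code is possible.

With common denominator 2^6 = 64: Σ 2^(−ℓᵢ) = 8/64 + 2/64 + 16/64 + 32/64 + 2/64 + 1/64 + 32/64 = 93/64 = 1.453125.
Kraft's inequality requires Σ ≤ 1; here Σ = 1.453125 > 1, so no such prefix code exists.

1.453125; no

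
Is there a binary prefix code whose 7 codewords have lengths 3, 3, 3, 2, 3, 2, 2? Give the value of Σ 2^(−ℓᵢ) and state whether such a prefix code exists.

1.25; no

With common denominator 2^3 = 8: Σ 2^(−ℓᵢ) = 1/8 + 1/8 + 1/8 + 2/8 + 1/8 + 2/8 + 2/8 = 10/8 = 1.25.
Kraft's inequality requires Σ ≤ 1; here Σ = 1.25 > 1, so no such prefix code exists.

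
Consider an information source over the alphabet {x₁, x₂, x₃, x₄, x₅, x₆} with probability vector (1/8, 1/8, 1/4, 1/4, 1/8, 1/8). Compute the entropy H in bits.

2.5 bits

Each probability is a power of 1/2, so log₂(1/p) is an integer.
H = Σ p·log₂(1/p) = 1/8·3 + 1/8·3 + 1/4·2 + 1/4·2 + 1/8·3 + 1/8·3 = 2.5 bits.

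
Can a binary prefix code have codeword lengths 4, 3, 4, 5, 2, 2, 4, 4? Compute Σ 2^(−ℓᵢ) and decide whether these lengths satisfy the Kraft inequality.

With common denominator 2^5 = 32: Σ 2^(−ℓᵢ) = 2/32 + 4/32 + 2/32 + 1/32 + 8/32 + 8/32 + 2/32 + 2/32 = 29/32 = 0.90625.
Kraft's inequality requires Σ ≤ 1; here Σ = 0.90625 ≤ 1, so such a prefix code exists.

0.90625; yes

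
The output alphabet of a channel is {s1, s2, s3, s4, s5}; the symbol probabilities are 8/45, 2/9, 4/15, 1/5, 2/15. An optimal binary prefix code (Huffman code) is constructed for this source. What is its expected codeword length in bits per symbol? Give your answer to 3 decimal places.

2.311 bits/symbol

Repeatedly combine the two least-probable nodes; the expected code length is the sum of the merged weights.
merge 2/15 + 8/45 → 14/45
merge 1/5 + 2/9 → 19/45
merge 4/15 + 14/45 → 26/45
merge 19/45 + 26/45 → 1
L = 14/45 + 19/45 + 26/45 + 1 = 104/45 ≈ 2.311 bits/symbol.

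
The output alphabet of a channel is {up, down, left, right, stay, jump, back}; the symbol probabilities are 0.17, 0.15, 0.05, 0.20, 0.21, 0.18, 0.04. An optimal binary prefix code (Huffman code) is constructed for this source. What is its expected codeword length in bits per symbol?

Repeatedly combine the two least-probable nodes; the expected code length is the sum of the merged weights.
merge 1/25 + 1/20 → 9/100
merge 9/100 + 3/20 → 6/25
merge 17/100 + 9/50 → 7/20
merge 1/5 + 21/100 → 41/100
merge 6/25 + 7/20 → 59/100
merge 41/100 + 59/100 → 1
L = 9/100 + 6/25 + 7/20 + 41/100 + 59/100 + 1 = 67/25 = 2.68 bits/symbol.

2.68 bits/symbol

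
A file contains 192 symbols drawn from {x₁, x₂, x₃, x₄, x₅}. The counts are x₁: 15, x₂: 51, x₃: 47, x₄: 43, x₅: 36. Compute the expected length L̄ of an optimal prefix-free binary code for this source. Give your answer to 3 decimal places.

2.266 bits/symbol

Probabilities are the counts divided by 192.
Repeatedly combine the two least-probable nodes; the expected code length is the sum of the merged weights.
merge 5/64 + 3/16 → 17/64
merge 43/192 + 47/192 → 15/32
merge 17/64 + 17/64 → 17/32
merge 15/32 + 17/32 → 1
L = 17/64 + 15/32 + 17/32 + 1 = 145/64 ≈ 2.266 bits/symbol.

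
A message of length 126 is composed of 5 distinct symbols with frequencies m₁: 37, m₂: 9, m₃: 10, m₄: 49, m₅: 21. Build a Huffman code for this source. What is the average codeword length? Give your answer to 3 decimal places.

Probabilities are the counts divided by 126.
Repeatedly combine the two least-probable nodes; the expected code length is the sum of the merged weights.
merge 1/14 + 5/63 → 19/126
merge 19/126 + 1/6 → 20/63
merge 37/126 + 20/63 → 11/18
merge 7/18 + 11/18 → 1
L = 19/126 + 20/63 + 11/18 + 1 = 131/63 ≈ 2.079 bits/symbol.

2.079 bits/symbol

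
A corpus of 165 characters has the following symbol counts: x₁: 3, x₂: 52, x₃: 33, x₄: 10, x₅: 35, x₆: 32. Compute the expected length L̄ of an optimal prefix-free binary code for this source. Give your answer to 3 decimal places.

Probabilities are the counts divided by 165.
Repeatedly combine the two least-probable nodes; the expected code length is the sum of the merged weights.
merge 1/55 + 2/33 → 13/165
merge 13/165 + 32/165 → 3/11
merge 1/5 + 7/33 → 68/165
merge 3/11 + 52/165 → 97/165
merge 68/165 + 97/165 → 1
L = 13/165 + 3/11 + 68/165 + 97/165 + 1 = 388/165 ≈ 2.352 bits/symbol.

2.352 bits/symbol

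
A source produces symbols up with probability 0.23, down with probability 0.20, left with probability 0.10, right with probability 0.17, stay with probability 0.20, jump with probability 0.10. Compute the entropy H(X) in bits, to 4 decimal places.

2.5154 bits

H = −Σ pᵢ log₂ pᵢ.
−0.23·log₂(0.23) = 0.4877
−0.20·log₂(0.20) = 0.4644
−0.10·log₂(0.10) = 0.3322
−0.17·log₂(0.17) = 0.4346
−0.20·log₂(0.20) = 0.4644
−0.10·log₂(0.10) = 0.3322
Sum ≈ 2.5154 → 2.5154 bits.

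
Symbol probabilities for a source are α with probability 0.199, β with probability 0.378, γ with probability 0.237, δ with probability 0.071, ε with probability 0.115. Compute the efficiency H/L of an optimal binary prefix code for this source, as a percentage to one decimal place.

Entropy H = −Σ p log₂ p ≈ 2.1161 bits.
Huffman merges: 71/1000+23/200→93/500; 93/500+199/1000→77/200; 237/1000+189/500→123/200; 77/200+123/200→1. L = 1093/500 ≈ 2.1860.
Efficiency = H/L = 2.1161/2.1860 = 96.8%.

96.8%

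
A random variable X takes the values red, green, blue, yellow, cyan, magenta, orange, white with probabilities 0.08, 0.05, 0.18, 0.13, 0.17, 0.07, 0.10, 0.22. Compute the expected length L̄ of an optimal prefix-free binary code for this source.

2.9 bits/symbol

Repeatedly combine the two least-probable nodes; the expected code length is the sum of the merged weights.
merge 1/20 + 7/100 → 3/25
merge 2/25 + 1/10 → 9/50
merge 3/25 + 13/100 → 1/4
merge 17/100 + 9/50 → 7/20
merge 9/50 + 11/50 → 2/5
merge 1/4 + 7/20 → 3/5
merge 2/5 + 3/5 → 1
L = 3/25 + 9/50 + 1/4 + 7/20 + 2/5 + 3/5 + 1 = 29/10 = 2.9 bits/symbol.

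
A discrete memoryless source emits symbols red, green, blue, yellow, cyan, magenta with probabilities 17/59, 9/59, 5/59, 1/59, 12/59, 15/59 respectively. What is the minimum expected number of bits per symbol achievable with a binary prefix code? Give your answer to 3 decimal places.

Repeatedly combine the two least-probable nodes; the expected code length is the sum of the merged weights.
merge 1/59 + 5/59 → 6/59
merge 6/59 + 9/59 → 15/59
merge 12/59 + 15/59 → 27/59
merge 15/59 + 17/59 → 32/59
merge 27/59 + 32/59 → 1
L = 6/59 + 15/59 + 27/59 + 32/59 + 1 = 139/59 ≈ 2.356 bits/symbol.

2.356 bits/symbol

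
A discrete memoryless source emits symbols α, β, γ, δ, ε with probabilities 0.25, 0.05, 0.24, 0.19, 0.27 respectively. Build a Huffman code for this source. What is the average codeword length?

2.24 bits/symbol

Repeatedly combine the two least-probable nodes; the expected code length is the sum of the merged weights.
merge 1/20 + 19/100 → 6/25
merge 6/25 + 6/25 → 12/25
merge 1/4 + 27/100 → 13/25
merge 12/25 + 13/25 → 1
L = 6/25 + 12/25 + 13/25 + 1 = 56/25 = 2.24 bits/symbol.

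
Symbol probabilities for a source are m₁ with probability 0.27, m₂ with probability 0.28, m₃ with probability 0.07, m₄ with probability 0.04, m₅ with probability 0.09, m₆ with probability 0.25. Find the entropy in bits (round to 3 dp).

H = −Σ pᵢ log₂ pᵢ.
−0.27·log₂(0.27) = 0.5100
−0.28·log₂(0.28) = 0.5142
−0.07·log₂(0.07) = 0.2686
−0.04·log₂(0.04) = 0.1858
−0.09·log₂(0.09) = 0.3127
−0.25·log₂(0.25) = 0.5000
Sum ≈ 2.2912 → 2.291 bits.

2.291 bits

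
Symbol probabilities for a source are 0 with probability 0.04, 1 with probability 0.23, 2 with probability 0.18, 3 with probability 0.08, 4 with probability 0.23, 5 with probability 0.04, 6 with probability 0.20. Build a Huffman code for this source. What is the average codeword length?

2.58 bits/symbol

Repeatedly combine the two least-probable nodes; the expected code length is the sum of the merged weights.
merge 1/25 + 1/25 → 2/25
merge 2/25 + 2/25 → 4/25
merge 4/25 + 9/50 → 17/50
merge 1/5 + 23/100 → 43/100
merge 23/100 + 17/50 → 57/100
merge 43/100 + 57/100 → 1
L = 2/25 + 4/25 + 17/50 + 43/100 + 57/100 + 1 = 129/50 = 2.58 bits/symbol.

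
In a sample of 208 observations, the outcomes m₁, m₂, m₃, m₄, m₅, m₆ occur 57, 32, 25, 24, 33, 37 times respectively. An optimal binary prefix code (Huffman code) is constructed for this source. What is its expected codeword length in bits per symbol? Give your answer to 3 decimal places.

2.548 bits/symbol

Probabilities are the counts divided by 208.
Repeatedly combine the two least-probable nodes; the expected code length is the sum of the merged weights.
merge 3/26 + 25/208 → 49/208
merge 2/13 + 33/208 → 5/16
merge 37/208 + 49/208 → 43/104
merge 57/208 + 5/16 → 61/104
merge 43/104 + 61/104 → 1
L = 49/208 + 5/16 + 43/104 + 61/104 + 1 = 265/104 ≈ 2.548 bits/symbol.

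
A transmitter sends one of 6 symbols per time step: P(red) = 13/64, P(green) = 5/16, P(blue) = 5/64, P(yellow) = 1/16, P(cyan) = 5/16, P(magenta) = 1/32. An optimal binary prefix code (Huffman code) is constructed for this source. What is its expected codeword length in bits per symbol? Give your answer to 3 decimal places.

Repeatedly combine the two least-probable nodes; the expected code length is the sum of the merged weights.
merge 1/32 + 1/16 → 3/32
merge 5/64 + 3/32 → 11/64
merge 11/64 + 13/64 → 3/8
merge 5/16 + 5/16 → 5/8
merge 3/8 + 5/8 → 1
L = 3/32 + 11/64 + 3/8 + 5/8 + 1 = 145/64 ≈ 2.266 bits/symbol.

2.266 bits/symbol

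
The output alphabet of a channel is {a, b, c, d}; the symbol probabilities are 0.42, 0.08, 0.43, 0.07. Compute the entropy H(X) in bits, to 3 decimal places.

1.609 bits

H = −Σ pᵢ log₂ pᵢ.
−0.42·log₂(0.42) = 0.5256
−0.08·log₂(0.08) = 0.2915
−0.43·log₂(0.43) = 0.5236
−0.07·log₂(0.07) = 0.2686
Sum ≈ 1.6093 → 1.609 bits.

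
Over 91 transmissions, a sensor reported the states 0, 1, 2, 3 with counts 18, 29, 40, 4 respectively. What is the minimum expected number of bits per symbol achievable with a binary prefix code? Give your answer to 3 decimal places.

1.802 bits/symbol

Probabilities are the counts divided by 91.
Repeatedly combine the two least-probable nodes; the expected code length is the sum of the merged weights.
merge 4/91 + 18/91 → 22/91
merge 22/91 + 29/91 → 51/91
merge 40/91 + 51/91 → 1
L = 22/91 + 51/91 + 1 = 164/91 ≈ 1.802 bits/symbol.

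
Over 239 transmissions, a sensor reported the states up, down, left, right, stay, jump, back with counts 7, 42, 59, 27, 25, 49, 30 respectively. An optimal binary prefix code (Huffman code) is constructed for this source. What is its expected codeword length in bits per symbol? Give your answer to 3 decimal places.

2.682 bits/symbol

Probabilities are the counts divided by 239.
Repeatedly combine the two least-probable nodes; the expected code length is the sum of the merged weights.
merge 7/239 + 25/239 → 32/239
merge 27/239 + 30/239 → 57/239
merge 32/239 + 42/239 → 74/239
merge 49/239 + 57/239 → 106/239
merge 59/239 + 74/239 → 133/239
merge 106/239 + 133/239 → 1
L = 32/239 + 57/239 + 74/239 + 106/239 + 133/239 + 1 = 641/239 ≈ 2.682 bits/symbol.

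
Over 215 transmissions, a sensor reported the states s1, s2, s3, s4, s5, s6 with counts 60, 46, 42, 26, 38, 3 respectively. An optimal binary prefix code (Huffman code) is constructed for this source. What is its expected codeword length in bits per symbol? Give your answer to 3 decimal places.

2.447 bits/symbol

Probabilities are the counts divided by 215.
Repeatedly combine the two least-probable nodes; the expected code length is the sum of the merged weights.
merge 3/215 + 26/215 → 29/215
merge 29/215 + 38/215 → 67/215
merge 42/215 + 46/215 → 88/215
merge 12/43 + 67/215 → 127/215
merge 88/215 + 127/215 → 1
L = 29/215 + 67/215 + 88/215 + 127/215 + 1 = 526/215 ≈ 2.447 bits/symbol.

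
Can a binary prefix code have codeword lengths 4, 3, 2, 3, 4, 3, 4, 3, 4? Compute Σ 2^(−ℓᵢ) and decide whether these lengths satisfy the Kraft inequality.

1; yes

With common denominator 2^4 = 16: Σ 2^(−ℓᵢ) = 1/16 + 2/16 + 4/16 + 2/16 + 1/16 + 2/16 + 1/16 + 2/16 + 1/16 = 16/16 = 1.
Kraft's inequality requires Σ ≤ 1; here Σ = 1 ≤ 1, so such a prefix code exists.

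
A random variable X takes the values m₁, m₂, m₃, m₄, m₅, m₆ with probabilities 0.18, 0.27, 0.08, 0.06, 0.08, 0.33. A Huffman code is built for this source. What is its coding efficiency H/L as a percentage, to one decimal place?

Entropy H = −Σ p log₂ p ≈ 2.3097 bits.
Huffman merges: 3/50+2/25→7/50; 2/25+7/50→11/50; 9/50+11/50→2/5; 27/100+33/100→3/5; 2/5+3/5→1. L = 59/25 ≈ 2.3600.
Efficiency = H/L = 2.3097/2.3600 = 97.9%.

97.9%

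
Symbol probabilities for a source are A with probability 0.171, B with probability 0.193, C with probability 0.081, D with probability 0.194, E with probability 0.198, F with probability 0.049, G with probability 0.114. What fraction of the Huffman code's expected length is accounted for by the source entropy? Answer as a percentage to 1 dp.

Entropy H = −Σ p log₂ p ≈ 2.6794 bits.
Huffman merges: 49/1000+81/1000→13/100; 57/500+13/100→61/250; 171/1000+193/1000→91/250; 97/500+99/500→49/125; 61/250+91/250→76/125; 49/125+76/125→1. L = 1369/500 ≈ 2.7380.
Efficiency = H/L = 2.6794/2.7380 = 97.9%.

97.9%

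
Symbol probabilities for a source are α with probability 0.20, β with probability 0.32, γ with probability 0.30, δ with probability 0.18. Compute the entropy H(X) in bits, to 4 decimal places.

H = −Σ pᵢ log₂ pᵢ.
−0.20·log₂(0.20) = 0.4644
−0.32·log₂(0.32) = 0.5260
−0.30·log₂(0.30) = 0.5211
−0.18·log₂(0.18) = 0.4453
Sum ≈ 1.9568 → 1.9568 bits.

1.9568 bits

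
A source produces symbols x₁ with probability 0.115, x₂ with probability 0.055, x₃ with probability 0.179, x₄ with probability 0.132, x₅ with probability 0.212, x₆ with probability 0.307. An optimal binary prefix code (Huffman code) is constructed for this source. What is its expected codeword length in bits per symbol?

Repeatedly combine the two least-probable nodes; the expected code length is the sum of the merged weights.
merge 11/200 + 23/200 → 17/100
merge 33/250 + 17/100 → 151/500
merge 179/1000 + 53/250 → 391/1000
merge 151/500 + 307/1000 → 609/1000
merge 391/1000 + 609/1000 → 1
L = 17/100 + 151/500 + 391/1000 + 609/1000 + 1 = 309/125 = 2.472 bits/symbol.

2.472 bits/symbol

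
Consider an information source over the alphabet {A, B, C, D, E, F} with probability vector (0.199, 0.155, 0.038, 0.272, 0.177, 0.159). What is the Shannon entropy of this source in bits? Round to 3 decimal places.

2.435 bits

H = −Σ pᵢ log₂ pᵢ.
−0.199·log₂(0.199) = 0.4635
−0.155·log₂(0.155) = 0.4169
−0.038·log₂(0.038) = 0.1793
−0.272·log₂(0.272) = 0.5109
−0.177·log₂(0.177) = 0.4422
−0.159·log₂(0.159) = 0.4218
Sum ≈ 2.4346 → 2.435 bits.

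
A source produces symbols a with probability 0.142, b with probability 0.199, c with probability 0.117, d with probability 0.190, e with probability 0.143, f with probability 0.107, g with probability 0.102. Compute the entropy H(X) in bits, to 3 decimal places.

H = −Σ pᵢ log₂ pᵢ.
−0.142·log₂(0.142) = 0.3999
−0.199·log₂(0.199) = 0.4635
−0.117·log₂(0.117) = 0.3622
−0.190·log₂(0.190) = 0.4552
−0.143·log₂(0.143) = 0.4012
−0.107·log₂(0.107) = 0.3450
−0.102·log₂(0.102) = 0.3359
Sum ≈ 2.7629 → 2.763 bits.

2.763 bits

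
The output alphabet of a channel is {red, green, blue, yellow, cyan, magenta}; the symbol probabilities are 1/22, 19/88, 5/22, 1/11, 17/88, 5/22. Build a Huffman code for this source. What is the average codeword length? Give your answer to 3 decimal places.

2.466 bits/symbol

Repeatedly combine the two least-probable nodes; the expected code length is the sum of the merged weights.
merge 1/22 + 1/11 → 3/22
merge 3/22 + 17/88 → 29/88
merge 19/88 + 5/22 → 39/88
merge 5/22 + 29/88 → 49/88
merge 39/88 + 49/88 → 1
L = 3/22 + 29/88 + 39/88 + 49/88 + 1 = 217/88 ≈ 2.466 bits/symbol.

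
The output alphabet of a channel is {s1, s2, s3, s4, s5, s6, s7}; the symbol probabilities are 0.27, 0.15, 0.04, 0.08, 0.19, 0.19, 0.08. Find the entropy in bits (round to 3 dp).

H = −Σ pᵢ log₂ pᵢ.
−0.27·log₂(0.27) = 0.5100
−0.15·log₂(0.15) = 0.4105
−0.04·log₂(0.04) = 0.1858
−0.08·log₂(0.08) = 0.2915
−0.19·log₂(0.19) = 0.4552
−0.19·log₂(0.19) = 0.4552
−0.08·log₂(0.08) = 0.2915
Sum ≈ 2.5998 → 2.600 bits.

2.600 bits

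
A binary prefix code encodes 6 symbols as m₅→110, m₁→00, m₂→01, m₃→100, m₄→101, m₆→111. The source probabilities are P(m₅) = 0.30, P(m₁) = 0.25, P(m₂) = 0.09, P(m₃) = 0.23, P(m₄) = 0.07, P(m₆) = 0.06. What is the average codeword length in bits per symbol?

2.66 bits/symbol

L̄ = Σ pᵢ·ℓᵢ = 0.30·3 + 0.25·2 + 0.09·2 + 0.23·3 + 0.07·3 + 0.06·3 = 2.66 bits/symbol.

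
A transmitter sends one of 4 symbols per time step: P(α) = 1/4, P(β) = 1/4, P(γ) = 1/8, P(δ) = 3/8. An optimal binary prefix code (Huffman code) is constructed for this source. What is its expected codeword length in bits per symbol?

2 bits/symbol

Repeatedly combine the two least-probable nodes; the expected code length is the sum of the merged weights.
merge 1/8 + 1/4 → 3/8
merge 1/4 + 3/8 → 5/8
merge 3/8 + 5/8 → 1
L = 3/8 + 5/8 + 1 = 2 bits/symbol.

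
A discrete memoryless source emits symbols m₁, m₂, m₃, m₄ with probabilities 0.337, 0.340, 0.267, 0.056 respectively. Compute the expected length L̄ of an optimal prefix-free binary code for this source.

1.983 bits/symbol

Repeatedly combine the two least-probable nodes; the expected code length is the sum of the merged weights.
merge 7/125 + 267/1000 → 323/1000
merge 323/1000 + 337/1000 → 33/50
merge 17/50 + 33/50 → 1
L = 323/1000 + 33/50 + 1 = 1983/1000 = 1.983 bits/symbol.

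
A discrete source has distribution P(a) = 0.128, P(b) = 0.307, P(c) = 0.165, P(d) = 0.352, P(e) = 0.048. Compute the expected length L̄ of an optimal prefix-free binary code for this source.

2.165 bits/symbol

Repeatedly combine the two least-probable nodes; the expected code length is the sum of the merged weights.
merge 6/125 + 16/125 → 22/125
merge 33/200 + 22/125 → 341/1000
merge 307/1000 + 341/1000 → 81/125
merge 44/125 + 81/125 → 1
L = 22/125 + 341/1000 + 81/125 + 1 = 433/200 = 2.165 bits/symbol.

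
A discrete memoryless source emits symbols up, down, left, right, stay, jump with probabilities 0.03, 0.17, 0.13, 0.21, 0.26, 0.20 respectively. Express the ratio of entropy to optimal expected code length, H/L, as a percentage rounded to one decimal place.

96.8%

Entropy H = −Σ p log₂ p ≈ 2.4115 bits.
Huffman merges: 3/100+13/100→4/25; 4/25+17/100→33/100; 1/5+21/100→41/100; 13/50+33/100→59/100; 41/100+59/100→1. L = 249/100 ≈ 2.4900.
Efficiency = H/L = 2.4115/2.4900 = 96.8%.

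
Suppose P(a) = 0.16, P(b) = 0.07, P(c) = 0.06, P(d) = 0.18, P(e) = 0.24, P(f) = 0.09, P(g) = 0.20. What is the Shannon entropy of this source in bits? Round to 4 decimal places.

H = −Σ pᵢ log₂ pᵢ.
−0.16·log₂(0.16) = 0.4230
−0.07·log₂(0.07) = 0.2686
−0.06·log₂(0.06) = 0.2435
−0.18·log₂(0.18) = 0.4453
−0.24·log₂(0.24) = 0.4941
−0.09·log₂(0.09) = 0.3127
−0.20·log₂(0.20) = 0.4644
Sum ≈ 2.6516 → 2.6516 bits.

2.6516 bits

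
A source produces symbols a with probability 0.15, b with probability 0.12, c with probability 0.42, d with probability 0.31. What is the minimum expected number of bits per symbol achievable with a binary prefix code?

Repeatedly combine the two least-probable nodes; the expected code length is the sum of the merged weights.
merge 3/25 + 3/20 → 27/100
merge 27/100 + 31/100 → 29/50
merge 21/50 + 29/50 → 1
L = 27/100 + 29/50 + 1 = 37/20 = 1.85 bits/symbol.

1.85 bits/symbol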